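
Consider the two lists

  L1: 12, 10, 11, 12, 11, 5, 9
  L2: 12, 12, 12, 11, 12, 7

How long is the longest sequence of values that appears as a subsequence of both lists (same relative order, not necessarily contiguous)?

3

Match 12 [1,3], then 11 [3,4], then 12 [4,5] — 3 values in the same relative order in both. Since dp[7][6] = 3, nothing longer is possible.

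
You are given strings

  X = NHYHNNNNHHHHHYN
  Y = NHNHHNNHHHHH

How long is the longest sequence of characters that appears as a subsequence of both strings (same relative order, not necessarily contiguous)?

Taking N (X #1, Y #3) → H (X #2, Y #4) → H (X #4, Y #5) → N (X #7, Y #6) → N (X #8, Y #7) → H (X #9, Y #8) → H (X #10, Y #9) → H (X #11, Y #10) → H (X #12, Y #11) → H (X #13, Y #12) gives a common subsequence of length 10. dp[15][12] = 10 confirms this is the maximum.

10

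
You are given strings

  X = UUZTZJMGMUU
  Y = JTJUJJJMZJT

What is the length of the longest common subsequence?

3

Let dp[i][j] be the LCS length of the first i characters of X and the first j characters of Y. dp[i][j] = dp[i-1][j-1]+1 when the i-th and j-th characters match, else max(dp[i-1][j], dp[i][j-1]).
    ·  J  T  J  U  J  J  J  M  Z  J  T
 ·  0  0  0  0  0  0  0  0  0  0  0  0
 U  0  0  0  0  1  1  1  1  1  1  1  1
 U  0  0  0  0  1  1  1  1  1  1  1  1
 Z  0  0  0  0  1  1  1  1  1  2  2  2
 T  0  0  1  1  1  1  1  1  1  2  2  3
 Z  0  0  1  1  1  1  1  1  1  2  2  3
 J  0  1  1  2  2  2  2  2  2  2  3  3
 M  0  1  1  2  2  2  2  2  3  3  3  3
 G  0  1  1  2  2  2  2  2  3  3  3  3
 M  0  1  1  2  2  2  2  2  3  3  3  3
 U  0  1  1  2  3  3  3  3  3  3  3  3
 U  0  1  1  2  3  3  3  3  3  3  3  3
dp[11][11] = 3. One LCS (by backtracking along matches): UZT.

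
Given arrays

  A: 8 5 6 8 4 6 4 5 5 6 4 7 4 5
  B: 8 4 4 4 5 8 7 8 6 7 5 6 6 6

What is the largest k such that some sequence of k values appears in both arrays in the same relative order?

Match 8 (A #1, B #1) → 4 (A #5, B #3) → 4 (A #7, B #4) → 5 (A #8, B #5) → 6 (A #10, B #9) → 7 (A #12, B #10) → 5 (A #14, B #11) — 7 values in the same relative order in both. The LCS DP gives dp[14][14] = 7, so this is optimal.

7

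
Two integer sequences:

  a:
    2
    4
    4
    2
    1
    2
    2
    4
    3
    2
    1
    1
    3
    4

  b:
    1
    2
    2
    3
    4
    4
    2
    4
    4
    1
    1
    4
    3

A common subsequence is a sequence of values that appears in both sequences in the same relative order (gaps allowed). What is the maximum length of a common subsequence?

8

Taking 2 at a[1]=b[3], 4 at a[2]=b[5], 4 at a[3]=b[6], 2 at a[4]=b[7], 4 at a[8]=b[9], 1 at a[11]=b[10], 1 at a[12]=b[11], 3 at a[13]=b[13] gives a common subsequence of length 8, and the DP table's final entry dp[14][13] is also 8, so no common subsequence is longer.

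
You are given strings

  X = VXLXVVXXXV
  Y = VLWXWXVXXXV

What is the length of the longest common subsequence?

8

Let dp[i][j] be the LCS length of the first i characters of X and the first j characters of Y. dp[i][j] = dp[i-1][j-1]+1 when the i-th and j-th characters match, else max(dp[i-1][j], dp[i][j-1]).
    ·  V  L  W  X  W  X  V  X  X  X  V
 ·  0  0  0  0  0  0  0  0  0  0  0  0
 V  0  1  1  1  1  1  1  1  1  1  1  1
 X  0  1  1  1  2  2  2  2  2  2  2  2
 L  0  1  2  2  2  2  2  2  2  2  2  2
 X  0  1  2  2  3  3  3  3  3  3  3  3
 V  0  1  2  2  3  3  3  4  4  4  4  4
 V  0  1  2  2  3  3  3  4  4  4  4  5
 X  0  1  2  2  3  3  4  4  5  5  5  5
 X  0  1  2  2  3  3  4  4  5  6  6  6
 X  0  1  2  2  3  3  4  4  5  6  7  7
 V  0  1  2  2  3  3  4  5  5  6  7  8
dp[10][11] = 8. One LCS (by backtracking along matches): VXXVXXXV.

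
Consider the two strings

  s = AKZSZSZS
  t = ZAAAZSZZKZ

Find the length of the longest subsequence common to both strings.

Match A (s #1, t #4), then Z (s #3, t #5), then S (s #4, t #6), then Z (s #5, t #8), then Z (s #7, t #10) — 5 characters in the same relative order in both. dp[8][10] = 5 confirms this is the maximum.

5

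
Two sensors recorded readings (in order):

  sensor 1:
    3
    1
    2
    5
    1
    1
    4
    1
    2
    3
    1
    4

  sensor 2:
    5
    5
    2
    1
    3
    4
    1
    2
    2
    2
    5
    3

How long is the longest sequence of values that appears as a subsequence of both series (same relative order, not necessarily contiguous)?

Match 2 (sensor 1 #3, sensor 2 #3); then 1 (sensor 1 #5, sensor 2 #4); then 4 (sensor 1 #7, sensor 2 #6); then 1 (sensor 1 #8, sensor 2 #7); then 2 (sensor 1 #9, sensor 2 #10); then 3 (sensor 1 #10, sensor 2 #12) — 6 values in the same relative order in both, and the DP table's final entry dp[12][12] is also 6, so no common subsequence is longer.

6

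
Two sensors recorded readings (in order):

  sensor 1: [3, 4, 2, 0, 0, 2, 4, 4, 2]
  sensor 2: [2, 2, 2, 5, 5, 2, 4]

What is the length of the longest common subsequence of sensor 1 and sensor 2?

One common subsequence of length 3: 2 at sensor 1[3]=sensor 2[3]; then 2 at sensor 1[6]=sensor 2[6]; then 4 at sensor 1[8]=sensor 2[7], and the DP table's final entry dp[9][7] is also 3, so no common subsequence is longer.

3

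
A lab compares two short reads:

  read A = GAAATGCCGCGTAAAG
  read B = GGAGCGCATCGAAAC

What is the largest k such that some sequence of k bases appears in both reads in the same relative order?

10

Match G at read A[1]=read B[2]; then A at read A[4]=read B[3]; then G at read A[6]=read B[4]; then C at read A[7]=read B[5]; then C at read A[8]=read B[7]; then C at read A[10]=read B[10]; then G at read A[11]=read B[11]; then A at read A[13]=read B[12]; then A at read A[14]=read B[13]; then A at read A[15]=read B[14] — 10 bases in the same relative order in both. Since dp[16][15] = 10, nothing longer is possible.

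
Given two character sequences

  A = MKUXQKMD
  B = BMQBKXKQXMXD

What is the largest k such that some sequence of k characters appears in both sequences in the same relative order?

Let dp[i][j] be the LCS length of the first i characters of A and the first j characters of B. dp[i][j] = dp[i-1][j-1]+1 when the i-th and j-th characters match, else max(dp[i-1][j], dp[i][j-1]).
    ·  B  M  Q  B  K  X  K  Q  X  M  X  D
 ·  0  0  0  0  0  0  0  0  0  0  0  0  0
 M  0  0  1  1  1  1  1  1  1  1  1  1  1
 K  0  0  1  1  1  2  2  2  2  2  2  2  2
 U  0  0  1  1  1  2  2  2  2  2  2  2  2
 X  0  0  1  1  1  2  3  3  3  3  3  3  3
 Q  0  0  1  2  2  2  3  3  4  4  4  4  4
 K  0  0  1  2  2  3  3  4  4  4  4  4  4
 M  0  0  1  2  2  3  3  4  4  4  5  5  5
 D  0  0  1  2  2  3  3  4  4  4  5  5  6
dp[8][12] = 6. One LCS (by backtracking along matches): MKXQMD.

6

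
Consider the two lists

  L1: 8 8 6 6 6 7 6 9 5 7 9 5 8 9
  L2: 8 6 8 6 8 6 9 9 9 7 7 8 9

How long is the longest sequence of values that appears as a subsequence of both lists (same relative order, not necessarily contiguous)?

Pick 8 (L1 #1, L2 #1), then 8 (L1 #2, L2 #3), then 6 (L1 #3, L2 #4), then 6 (L1 #4, L2 #6), then 7 (L1 #6, L2 #10), then 7 (L1 #10, L2 #11), then 8 (L1 #13, L2 #12), then 9 (L1 #14, L2 #13); all 8 values appear in both, in order. The LCS DP gives dp[14][13] = 8, so this is optimal.

8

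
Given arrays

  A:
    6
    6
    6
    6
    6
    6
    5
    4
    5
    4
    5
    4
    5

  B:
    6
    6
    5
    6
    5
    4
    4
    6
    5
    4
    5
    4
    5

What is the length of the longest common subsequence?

10

Taking 6 [1,1]; then 6 [2,2]; then 6 [6,4]; then 5 [7,5]; then 4 [8,7]; then 5 [9,9]; then 4 [10,10]; then 5 [11,11]; then 4 [12,12]; then 5 [13,13] gives a common subsequence of length 10, and the DP table's final entry dp[13][13] is also 10, so no common subsequence is longer.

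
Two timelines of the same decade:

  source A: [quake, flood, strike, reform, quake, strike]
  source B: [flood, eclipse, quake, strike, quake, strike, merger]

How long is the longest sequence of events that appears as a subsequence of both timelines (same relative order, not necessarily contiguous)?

4

Pick quake at source A[1]=source B[3], then strike at source A[3]=source B[4], then quake at source A[5]=source B[5], then strike at source A[6]=source B[6]; all 4 events appear in both, in order. Since dp[6][7] = 4, nothing longer is possible.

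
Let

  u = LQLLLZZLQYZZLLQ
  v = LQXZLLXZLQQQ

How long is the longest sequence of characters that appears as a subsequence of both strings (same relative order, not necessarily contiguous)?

8

Match L (u #1, v #1), Q (u #2, v #2), L (u #3, v #5), L (u #4, v #6), Z (u #7, v #8), L (u #8, v #9), Q (u #9, v #11), Q (u #15, v #12) — 8 characters in the same relative order in both, and the DP table's final entry dp[15][12] is also 8, so no common subsequence is longer.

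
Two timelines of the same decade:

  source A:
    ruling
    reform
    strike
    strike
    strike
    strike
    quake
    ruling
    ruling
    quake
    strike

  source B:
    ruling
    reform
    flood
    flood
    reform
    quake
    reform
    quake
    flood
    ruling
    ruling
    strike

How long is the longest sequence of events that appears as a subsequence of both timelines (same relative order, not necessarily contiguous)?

Match ruling at source A[1]=source B[1] → reform at source A[2]=source B[7] → quake at source A[7]=source B[8] → ruling at source A[8]=source B[10] → ruling at source A[9]=source B[11] → strike at source A[11]=source B[12] — 6 events in the same relative order in both. dp[11][12] = 6 confirms this is the maximum.

6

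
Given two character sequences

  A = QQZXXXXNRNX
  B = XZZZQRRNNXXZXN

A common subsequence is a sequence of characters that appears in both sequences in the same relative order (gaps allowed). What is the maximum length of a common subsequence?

5

Taking Q [1,5], X [4,10], X [5,11], X [7,13], N [10,14] gives a common subsequence of length 5. dp[11][14] = 5 confirms this is the maximum.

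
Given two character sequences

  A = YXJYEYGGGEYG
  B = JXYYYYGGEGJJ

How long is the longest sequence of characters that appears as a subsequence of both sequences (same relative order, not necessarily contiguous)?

One common subsequence of length 7: Y [1,4] → Y [4,5] → Y [6,6] → G [8,7] → G [9,8] → E [10,9] → G [12,10], and the DP table's final entry dp[12][12] is also 7, so no common subsequence is longer.

7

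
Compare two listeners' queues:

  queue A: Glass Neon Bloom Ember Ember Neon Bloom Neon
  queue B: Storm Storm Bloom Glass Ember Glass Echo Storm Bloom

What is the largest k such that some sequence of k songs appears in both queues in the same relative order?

Pick Glass (queue A #1, queue B #4), then Ember (queue A #4, queue B #5), then Bloom (queue A #7, queue B #9); all 3 songs appear in both, in order. dp[8][9] = 3 confirms this is the maximum.

3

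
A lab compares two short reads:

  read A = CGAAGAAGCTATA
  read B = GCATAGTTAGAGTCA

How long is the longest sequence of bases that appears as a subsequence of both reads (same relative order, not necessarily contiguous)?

Match C [1,2]; then A [3,3]; then A [4,5]; then G [5,6]; then A [6,9]; then A [7,11]; then G [8,12]; then C [9,14]; then A [13,15] — 9 bases in the same relative order in both. The LCS DP gives dp[13][15] = 9, so this is optimal.

9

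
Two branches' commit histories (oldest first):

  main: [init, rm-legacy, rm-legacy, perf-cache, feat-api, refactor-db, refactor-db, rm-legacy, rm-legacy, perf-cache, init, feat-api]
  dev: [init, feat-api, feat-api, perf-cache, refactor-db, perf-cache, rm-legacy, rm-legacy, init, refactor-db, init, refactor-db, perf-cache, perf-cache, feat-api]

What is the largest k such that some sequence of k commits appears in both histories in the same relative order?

One common subsequence of length 7: init (main #1, dev #1), then rm-legacy (main #2, dev #7), then rm-legacy (main #3, dev #8), then refactor-db (main #6, dev #10), then refactor-db (main #7, dev #12), then perf-cache (main #10, dev #14), then feat-api (main #12, dev #15). The LCS DP gives dp[12][15] = 7, so this is optimal.

7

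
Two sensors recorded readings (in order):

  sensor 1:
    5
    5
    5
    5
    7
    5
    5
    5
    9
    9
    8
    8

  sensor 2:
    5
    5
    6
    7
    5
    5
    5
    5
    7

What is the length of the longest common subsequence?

Pick 5 [1,1], then 5 [2,2], then 5 [3,5], then 5 [4,6], then 5 [6,7], then 5 [7,8]; all 6 values appear in both, in order, and the DP table's final entry dp[12][9] is also 6, so no common subsequence is longer.

6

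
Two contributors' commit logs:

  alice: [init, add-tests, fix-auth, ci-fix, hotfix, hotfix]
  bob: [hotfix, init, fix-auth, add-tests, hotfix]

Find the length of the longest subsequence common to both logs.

Taking init at alice[1]=bob[2], then add-tests at alice[2]=bob[4], then hotfix at alice[6]=bob[5] gives a common subsequence of length 3. dp[6][5] = 3 confirms this is the maximum.

3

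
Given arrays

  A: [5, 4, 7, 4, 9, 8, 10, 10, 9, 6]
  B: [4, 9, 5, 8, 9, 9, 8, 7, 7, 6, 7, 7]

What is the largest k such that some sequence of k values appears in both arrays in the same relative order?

Let dp[i][j] be the LCS length of the first i values of A and the first j values of B. dp[i][j] = dp[i-1][j-1]+1 when the i-th and j-th values match, else max(dp[i-1][j], dp[i][j-1]).
    ·  4  9  5  8  9  9  8  7  7  6  7  7
 ·  0  0  0  0  0  0  0  0  0  0  0  0  0
 5  0  0  0  1  1  1  1  1  1  1  1  1  1
 4  0  1  1  1  1  1  1  1  1  1  1  1  1
 7  0  1  1  1  1  1  1  1  2  2  2  2  2
 4  0  1  1  1  1  1  1  1  2  2  2  2  2
 9  0  1  2  2  2  2  2  2  2  2  2  2  2
 8  0  1  2  2  3  3  3  3  3  3  3  3  3
10  0  1  2  2  3  3  3  3  3  3  3  3  3
10  0  1  2  2  3  3  3  3  3  3  3  3  3
 9  0  1  2  2  3  4  4  4  4  4  4  4  4
 6  0  1  2  2  3  4  4  4  4  4  5  5  5
dp[10][12] = 5. One LCS (by backtracking along matches): 4, 9, 8, 9, 6.

5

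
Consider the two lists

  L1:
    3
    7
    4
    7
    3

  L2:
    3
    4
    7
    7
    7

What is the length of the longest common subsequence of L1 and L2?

3

Let dp[i][j] be the LCS length of the first i values of L1 and the first j values of L2. dp[i][j] = dp[i-1][j-1]+1 when the i-th and j-th values match, else max(dp[i-1][j], dp[i][j-1]).
    ·  3  4  7  7  7
 ·  0  0  0  0  0  0
 3  0  1  1  1  1  1
 7  0  1  1  2  2  2
 4  0  1  2  2  2  2
 7  0  1  2  3  3  3
 3  0  1  2  3  3  3
dp[5][5] = 3. One LCS (by backtracking along matches): 3, 7, 7.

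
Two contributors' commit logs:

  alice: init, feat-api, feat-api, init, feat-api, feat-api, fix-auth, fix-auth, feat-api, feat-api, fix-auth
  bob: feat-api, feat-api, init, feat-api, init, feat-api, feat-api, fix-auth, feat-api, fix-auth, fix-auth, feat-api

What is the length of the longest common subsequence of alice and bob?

8

Taking init at alice[1]=bob[3], feat-api at alice[2]=bob[4], feat-api at alice[3]=bob[6], feat-api at alice[5]=bob[7], feat-api at alice[6]=bob[9], fix-auth at alice[7]=bob[10], fix-auth at alice[8]=bob[11], feat-api at alice[10]=bob[12] gives a common subsequence of length 8. The LCS DP gives dp[11][12] = 8, so this is optimal.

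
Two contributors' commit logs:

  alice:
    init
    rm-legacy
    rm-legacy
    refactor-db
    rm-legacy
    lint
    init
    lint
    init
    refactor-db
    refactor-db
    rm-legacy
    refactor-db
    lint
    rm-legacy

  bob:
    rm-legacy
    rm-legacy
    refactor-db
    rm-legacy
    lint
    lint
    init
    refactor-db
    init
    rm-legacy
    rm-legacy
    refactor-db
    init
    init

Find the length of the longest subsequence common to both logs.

Match rm-legacy [2,1]; then rm-legacy [3,2]; then refactor-db [4,3]; then rm-legacy [5,4]; then lint [6,5]; then lint [8,6]; then init [9,7]; then refactor-db [10,8]; then rm-legacy [12,11]; then refactor-db [13,12] — 10 commits in the same relative order in both. The LCS DP gives dp[15][14] = 10, so this is optimal.

10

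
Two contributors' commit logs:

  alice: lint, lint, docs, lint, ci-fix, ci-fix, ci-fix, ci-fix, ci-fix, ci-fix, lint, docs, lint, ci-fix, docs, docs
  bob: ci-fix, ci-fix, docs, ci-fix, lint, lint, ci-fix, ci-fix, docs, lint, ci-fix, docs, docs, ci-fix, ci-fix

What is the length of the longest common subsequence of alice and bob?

One common subsequence of length 10: ci-fix [5,1], then ci-fix [6,2], then ci-fix [7,4], then ci-fix [9,7], then ci-fix [10,8], then docs [12,9], then lint [13,10], then ci-fix [14,11], then docs [15,12], then docs [16,13]. The LCS DP gives dp[16][15] = 10, so this is optimal.

10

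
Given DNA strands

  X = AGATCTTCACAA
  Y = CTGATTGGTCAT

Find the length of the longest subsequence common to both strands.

Let dp[i][j] be the LCS length of the first i bases of X and the first j bases of Y. dp[i][j] = dp[i-1][j-1]+1 when the i-th and j-th bases match, else max(dp[i-1][j], dp[i][j-1]).
    ·  C  T  G  A  T  T  G  G  T  C  A  T
 ·  0  0  0  0  0  0  0  0  0  0  0  0  0
 A  0  0  0  0  1  1  1  1  1  1  1  1  1
 G  0  0  0  1  1  1  1  2  2  2  2  2  2
 A  0  0  0  1  2  2  2  2  2  2  2  3  3
 T  0  0  1  1  2  3  3  3  3  3  3  3  4
 C  0  1  1  1  2  3  3  3  3  3  4  4  4
 T  0  1  2  2  2  3  4  4  4  4  4  4  5
 T  0  1  2  2  2  3  4  4  4  5  5  5  5
 C  0  1  2  2  2  3  4  4  4  5  6  6  6
 A  0  1  2  2  3  3  4  4  4  5  6  7  7
 C  0  1  2  2  3  3  4  4  4  5  6  7  7
 A  0  1  2  2  3  3  4  4  4  5  6  7  7
 A  0  1  2  2  3  3  4  4  4  5  6  7  7
dp[12][12] = 7. One LCS (by backtracking along matches): GATTTCA.

7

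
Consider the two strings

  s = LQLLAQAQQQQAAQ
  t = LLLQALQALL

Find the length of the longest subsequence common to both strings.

Match L (s #1, t #1); then L (s #3, t #2); then L (s #4, t #3); then Q (s #6, t #4); then A (s #7, t #5); then Q (s #11, t #7); then A (s #12, t #8) — 7 characters in the same relative order in both. The LCS DP gives dp[14][10] = 7, so this is optimal.

7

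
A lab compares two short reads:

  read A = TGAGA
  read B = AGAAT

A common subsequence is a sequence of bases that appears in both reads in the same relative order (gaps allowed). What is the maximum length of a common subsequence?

3

Let dp[i][j] be the LCS length of the first i bases of read A and the first j bases of read B. dp[i][j] = dp[i-1][j-1]+1 when the i-th and j-th bases match, else max(dp[i-1][j], dp[i][j-1]).
    ·  A  G  A  A  T
 ·  0  0  0  0  0  0
 T  0  0  0  0  0  1
 G  0  0  1  1  1  1
 A  0  1  1  2  2  2
 G  0  1  2  2  2  2
 A  0  1  2  3  3  3
dp[5][5] = 3. One LCS (by backtracking along matches): GAA.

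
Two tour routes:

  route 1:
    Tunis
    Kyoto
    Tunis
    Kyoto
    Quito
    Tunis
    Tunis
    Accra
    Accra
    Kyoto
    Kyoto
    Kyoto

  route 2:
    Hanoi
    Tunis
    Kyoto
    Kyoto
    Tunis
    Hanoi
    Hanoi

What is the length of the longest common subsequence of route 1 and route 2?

4

One common subsequence of length 4: Tunis at route 1[1]=route 2[2], then Kyoto at route 1[2]=route 2[3], then Kyoto at route 1[4]=route 2[4], then Tunis at route 1[6]=route 2[5]. The LCS DP gives dp[12][7] = 4, so this is optimal.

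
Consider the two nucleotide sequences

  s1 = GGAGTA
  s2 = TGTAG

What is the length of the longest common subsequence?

3

Match G (s1 #1, s2 #2), then A (s1 #3, s2 #4), then G (s1 #4, s2 #5) — 3 bases in the same relative order in both. Since dp[6][5] = 3, nothing longer is possible.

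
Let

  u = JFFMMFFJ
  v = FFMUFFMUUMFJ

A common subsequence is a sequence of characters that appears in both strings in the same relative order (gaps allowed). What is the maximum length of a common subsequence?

Let dp[i][j] be the LCS length of the first i characters of u and the first j characters of v. dp[i][j] = dp[i-1][j-1]+1 when the i-th and j-th characters match, else max(dp[i-1][j], dp[i][j-1]).
    ·  F  F  M  U  F  F  M  U  U  M  F  J
 ·  0  0  0  0  0  0  0  0  0  0  0  0  0
 J  0  0  0  0  0  0  0  0  0  0  0  0  1
 F  0  1  1  1  1  1  1  1  1  1  1  1  1
 F  0  1  2  2  2  2  2  2  2  2  2  2  2
 M  0  1  2  3  3  3  3  3  3  3  3  3  3
 M  0  1  2  3  3  3  3  4  4  4  4  4  4
 F  0  1  2  3  3  4  4  4  4  4  4  5  5
 F  0  1  2  3  3  4  5  5  5  5  5  5  5
 J  0  1  2  3  3  4  5  5  5  5  5  5  6
dp[8][12] = 6. One LCS (by backtracking along matches): FFMMFJ.

6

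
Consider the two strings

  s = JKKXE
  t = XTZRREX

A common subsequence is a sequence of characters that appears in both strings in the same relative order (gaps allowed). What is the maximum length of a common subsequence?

Pick X at s[4]=t[1], E at s[5]=t[6]; all 2 characters appear in both, in order. The LCS DP gives dp[5][7] = 2, so this is optimal.

2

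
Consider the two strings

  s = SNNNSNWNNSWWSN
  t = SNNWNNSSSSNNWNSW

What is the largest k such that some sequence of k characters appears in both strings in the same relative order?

Pick S at s[1]=t[1], then N at s[2]=t[3], then N at s[3]=t[5], then N at s[4]=t[6], then S at s[5]=t[10], then N at s[6]=t[12], then W at s[7]=t[13], then N at s[9]=t[14], then S at s[10]=t[15], then W at s[12]=t[16]; all 10 characters appear in both, in order. Since dp[14][16] = 10, nothing longer is possible.

10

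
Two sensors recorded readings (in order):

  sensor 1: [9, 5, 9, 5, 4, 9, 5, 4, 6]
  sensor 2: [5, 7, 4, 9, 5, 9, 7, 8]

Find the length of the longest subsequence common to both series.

4

One common subsequence of length 4: 5 [2,1], 9 [3,4], 5 [4,5], 9 [6,6], and the DP table's final entry dp[9][8] is also 4, so no common subsequence is longer.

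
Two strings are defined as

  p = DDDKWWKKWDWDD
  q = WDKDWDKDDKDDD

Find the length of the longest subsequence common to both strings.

8

Taking D (p #1, q #2), then D (p #2, q #4), then D (p #3, q #6), then K (p #4, q #7), then K (p #8, q #10), then D (p #10, q #11), then D (p #12, q #12), then D (p #13, q #13) gives a common subsequence of length 8. Since dp[13][13] = 8, nothing longer is possible.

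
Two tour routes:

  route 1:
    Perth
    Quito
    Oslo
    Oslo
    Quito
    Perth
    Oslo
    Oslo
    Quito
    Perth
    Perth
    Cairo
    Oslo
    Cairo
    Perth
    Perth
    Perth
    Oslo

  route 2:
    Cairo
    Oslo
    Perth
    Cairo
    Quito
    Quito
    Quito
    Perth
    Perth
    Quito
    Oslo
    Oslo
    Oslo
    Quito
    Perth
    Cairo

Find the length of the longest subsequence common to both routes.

9

Taking Perth (route 1 #1, route 2 #3), Quito (route 1 #2, route 2 #6), Quito (route 1 #5, route 2 #7), Perth (route 1 #6, route 2 #9), Oslo (route 1 #7, route 2 #12), Oslo (route 1 #8, route 2 #13), Quito (route 1 #9, route 2 #14), Perth (route 1 #11, route 2 #15), Cairo (route 1 #14, route 2 #16) gives a common subsequence of length 9. Since dp[18][16] = 9, nothing longer is possible.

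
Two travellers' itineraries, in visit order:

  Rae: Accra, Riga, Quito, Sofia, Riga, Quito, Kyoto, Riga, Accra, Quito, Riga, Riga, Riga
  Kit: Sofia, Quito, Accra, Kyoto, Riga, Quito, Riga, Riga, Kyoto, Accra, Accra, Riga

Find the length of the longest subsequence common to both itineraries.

One common subsequence of length 8: Sofia at Rae[4]=Kit[1], Quito at Rae[6]=Kit[2], Kyoto at Rae[7]=Kit[4], Riga at Rae[8]=Kit[5], Quito at Rae[10]=Kit[6], Riga at Rae[11]=Kit[7], Riga at Rae[12]=Kit[8], Riga at Rae[13]=Kit[12]. The LCS DP gives dp[13][12] = 8, so this is optimal.

8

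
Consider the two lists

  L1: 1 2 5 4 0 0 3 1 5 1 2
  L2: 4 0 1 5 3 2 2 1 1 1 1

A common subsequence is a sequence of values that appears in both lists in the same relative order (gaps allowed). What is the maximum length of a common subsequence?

5

Match 1 [1,3], then 5 [3,4], then 3 [7,5], then 1 [8,10], then 1 [10,11] — 5 values in the same relative order in both. Since dp[11][11] = 5, nothing longer is possible.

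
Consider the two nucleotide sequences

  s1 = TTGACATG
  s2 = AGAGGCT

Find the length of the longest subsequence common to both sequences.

Let dp[i][j] be the LCS length of the first i bases of s1 and the first j bases of s2. dp[i][j] = dp[i-1][j-1]+1 when the i-th and j-th bases match, else max(dp[i-1][j], dp[i][j-1]).
    ·  A  G  A  G  G  C  T
 ·  0  0  0  0  0  0  0  0
 T  0  0  0  0  0  0  0  1
 T  0  0  0  0  0  0  0  1
 G  0  0  1  1  1  1  1  1
 A  0  1  1  2  2  2  2  2
 C  0  1  1  2  2  2  3  3
 A  0  1  1  2  2  2  3  3
 T  0  1  1  2  2  2  3  4
 G  0  1  2  2  3  3  3  4
dp[8][7] = 4. One LCS (by backtracking along matches): GACT.

4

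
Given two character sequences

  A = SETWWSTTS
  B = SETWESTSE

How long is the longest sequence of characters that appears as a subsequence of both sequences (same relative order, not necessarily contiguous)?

Pick S [1,1], E [2,2], T [3,3], W [4,4], S [6,6], T [8,7], S [9,8]; all 7 characters appear in both, in order. Since dp[9][9] = 7, nothing longer is possible.

7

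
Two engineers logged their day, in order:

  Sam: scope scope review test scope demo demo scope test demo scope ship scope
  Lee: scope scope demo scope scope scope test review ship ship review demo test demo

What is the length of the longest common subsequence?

Taking scope [1,5], scope [2,6], review [3,11], demo [7,12], test [9,13], demo [10,14] gives a common subsequence of length 6. Since dp[13][14] = 6, nothing longer is possible.

6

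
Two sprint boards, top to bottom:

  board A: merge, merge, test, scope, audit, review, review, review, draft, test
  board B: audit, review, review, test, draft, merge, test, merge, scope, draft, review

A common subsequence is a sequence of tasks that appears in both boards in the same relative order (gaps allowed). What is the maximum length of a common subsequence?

5

Match audit (board A #5, board B #1); then review (board A #6, board B #2); then review (board A #7, board B #3); then draft (board A #9, board B #5); then test (board A #10, board B #7) — 5 tasks in the same relative order in both, and the DP table's final entry dp[10][11] is also 5, so no common subsequence is longer.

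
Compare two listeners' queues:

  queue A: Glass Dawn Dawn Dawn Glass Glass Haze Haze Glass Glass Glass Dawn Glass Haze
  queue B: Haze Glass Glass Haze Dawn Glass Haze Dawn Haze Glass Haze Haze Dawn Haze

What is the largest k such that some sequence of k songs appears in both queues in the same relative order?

One common subsequence of length 8: Glass [1,3] → Dawn [2,5] → Dawn [3,8] → Glass [6,10] → Haze [7,11] → Haze [8,12] → Dawn [12,13] → Haze [14,14]. Since dp[14][14] = 8, nothing longer is possible.

8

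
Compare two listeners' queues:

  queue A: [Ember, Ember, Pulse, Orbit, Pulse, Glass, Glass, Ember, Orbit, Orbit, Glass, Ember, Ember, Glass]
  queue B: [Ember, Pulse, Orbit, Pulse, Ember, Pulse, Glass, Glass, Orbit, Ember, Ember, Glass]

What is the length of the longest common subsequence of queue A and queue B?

Pick Ember (queue A #2, queue B #1), Pulse (queue A #3, queue B #2), Orbit (queue A #4, queue B #3), Pulse (queue A #5, queue B #6), Glass (queue A #6, queue B #7), Glass (queue A #7, queue B #8), Orbit (queue A #10, queue B #9), Ember (queue A #12, queue B #10), Ember (queue A #13, queue B #11), Glass (queue A #14, queue B #12); all 10 songs appear in both, in order. Since dp[14][12] = 10, nothing longer is possible.

10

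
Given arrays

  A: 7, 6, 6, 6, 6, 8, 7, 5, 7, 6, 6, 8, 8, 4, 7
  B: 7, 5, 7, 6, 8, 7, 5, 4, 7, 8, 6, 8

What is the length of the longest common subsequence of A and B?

8

Taking 7 [1,3], then 6 [5,4], then 8 [6,5], then 7 [7,6], then 5 [8,7], then 7 [9,9], then 6 [11,11], then 8 [13,12] gives a common subsequence of length 8. Since dp[15][12] = 8, nothing longer is possible.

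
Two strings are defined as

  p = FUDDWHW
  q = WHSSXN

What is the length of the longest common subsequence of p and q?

Match W at p[5]=q[1], then H at p[6]=q[2] — 2 characters in the same relative order in both. The LCS DP gives dp[7][6] = 2, so this is optimal.

2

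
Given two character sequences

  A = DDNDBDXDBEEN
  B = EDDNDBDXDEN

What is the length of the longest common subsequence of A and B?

Let dp[i][j] be the LCS length of the first i characters of A and the first j characters of B. dp[i][j] = dp[i-1][j-1]+1 when the i-th and j-th characters match, else max(dp[i-1][j], dp[i][j-1]).
    ·  E  D  D  N  D  B  D  X  D  E  N
 ·  0  0  0  0  0  0  0  0  0  0  0  0
 D  0  0  1  1  1  1  1  1  1  1  1  1
 D  0  0  1  2  2  2  2  2  2  2  2  2
 N  0  0  1  2  3  3  3  3  3  3  3  3
 D  0  0  1  2  3  4  4  4  4  4  4  4
 B  0  0  1  2  3  4  5  5  5  5  5  5
 D  0  0  1  2  3  4  5  6  6  6  6  6
 X  0  0  1  2  3  4  5  6  7  7  7  7
 D  0  0  1  2  3  4  5  6  7  8  8  8
 B  0  0  1  2  3  4  5  6  7  8  8  8
 E  0  1  1  2  3  4  5  6  7  8  9  9
 E  0  1  1  2  3  4  5  6  7  8  9  9
 N  0  1  1  2  3  4  5  6  7  8  9 10
dp[12][11] = 10. One LCS (by backtracking along matches): DDNDBDXDEN.

10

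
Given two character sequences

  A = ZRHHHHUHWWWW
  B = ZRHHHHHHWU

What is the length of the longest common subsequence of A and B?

8

Let dp[i][j] be the LCS length of the first i characters of A and the first j characters of B. dp[i][j] = dp[i-1][j-1]+1 when the i-th and j-th characters match, else max(dp[i-1][j], dp[i][j-1]).
    ·  Z  R  H  H  H  H  H  H  W  U
 ·  0  0  0  0  0  0  0  0  0  0  0
 Z  0  1  1  1  1  1  1  1  1  1  1
 R  0  1  2  2  2  2  2  2  2  2  2
 H  0  1  2  3  3  3  3  3  3  3  3
 H  0  1  2  3  4  4  4  4  4  4  4
 H  0  1  2  3  4  5  5  5  5  5  5
 H  0  1  2  3  4  5  6  6  6  6  6
 U  0  1  2  3  4  5  6  6  6  6  7
 H  0  1  2  3  4  5  6  7  7  7  7
 W  0  1  2  3  4  5  6  7  7  8  8
 W  0  1  2  3  4  5  6  7  7  8  8
 W  0  1  2  3  4  5  6  7  7  8  8
 W  0  1  2  3  4  5  6  7  7  8  8
dp[12][10] = 8. One LCS (by backtracking along matches): ZRHHHHHW.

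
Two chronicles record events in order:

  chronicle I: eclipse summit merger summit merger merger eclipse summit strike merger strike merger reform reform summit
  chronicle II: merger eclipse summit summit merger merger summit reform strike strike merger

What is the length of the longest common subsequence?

Pick eclipse at chronicle I[1]=chronicle II[2] → summit at chronicle I[2]=chronicle II[3] → summit at chronicle I[4]=chronicle II[4] → merger at chronicle I[5]=chronicle II[5] → merger at chronicle I[6]=chronicle II[6] → summit at chronicle I[8]=chronicle II[7] → strike at chronicle I[9]=chronicle II[9] → strike at chronicle I[11]=chronicle II[10] → merger at chronicle I[12]=chronicle II[11]; all 9 events appear in both, in order. Since dp[15][11] = 9, nothing longer is possible.

9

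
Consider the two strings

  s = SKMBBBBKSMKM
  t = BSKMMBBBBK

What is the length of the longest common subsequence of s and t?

8

Pick S (s #1, t #2) → K (s #2, t #3) → M (s #3, t #5) → B (s #4, t #6) → B (s #5, t #7) → B (s #6, t #8) → B (s #7, t #9) → K (s #11, t #10); all 8 characters appear in both, in order. Since dp[12][10] = 8, nothing longer is possible.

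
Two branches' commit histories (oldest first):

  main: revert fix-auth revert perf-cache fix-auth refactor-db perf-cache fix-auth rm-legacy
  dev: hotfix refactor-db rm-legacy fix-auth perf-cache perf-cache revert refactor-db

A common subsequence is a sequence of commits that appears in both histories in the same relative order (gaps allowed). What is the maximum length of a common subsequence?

3

One common subsequence of length 3: fix-auth at main[2]=dev[4], revert at main[3]=dev[7], refactor-db at main[6]=dev[8], and the DP table's final entry dp[9][8] is also 3, so no common subsequence is longer.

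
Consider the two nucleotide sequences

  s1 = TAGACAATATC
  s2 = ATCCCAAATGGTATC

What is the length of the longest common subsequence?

8

Taking T [1,2]; then A [2,6]; then A [4,7]; then A [6,8]; then T [8,12]; then A [9,13]; then T [10,14]; then C [11,15] gives a common subsequence of length 8. The LCS DP gives dp[11][15] = 8, so this is optimal.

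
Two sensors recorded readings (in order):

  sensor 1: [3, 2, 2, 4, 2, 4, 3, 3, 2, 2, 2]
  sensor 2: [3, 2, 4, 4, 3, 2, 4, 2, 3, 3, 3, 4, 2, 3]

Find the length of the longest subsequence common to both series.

8

Taking 3 [1,1]; then 2 [2,2]; then 2 [3,6]; then 4 [4,7]; then 2 [5,8]; then 3 [7,10]; then 3 [8,11]; then 2 [9,13] gives a common subsequence of length 8. The LCS DP gives dp[11][14] = 8, so this is optimal.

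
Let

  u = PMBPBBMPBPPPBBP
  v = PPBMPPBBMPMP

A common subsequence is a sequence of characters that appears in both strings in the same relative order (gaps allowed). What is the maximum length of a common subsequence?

Pick P (u #1, v #1) → P (u #4, v #2) → B (u #6, v #3) → M (u #7, v #4) → P (u #11, v #5) → P (u #12, v #6) → B (u #13, v #7) → B (u #14, v #8) → P (u #15, v #12); all 9 characters appear in both, in order, and the DP table's final entry dp[15][12] is also 9, so no common subsequence is longer.

9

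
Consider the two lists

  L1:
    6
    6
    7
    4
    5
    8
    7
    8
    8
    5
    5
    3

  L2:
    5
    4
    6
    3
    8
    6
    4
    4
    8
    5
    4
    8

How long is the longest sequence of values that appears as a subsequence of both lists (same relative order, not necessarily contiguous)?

5

Let dp[i][j] be the LCS length of the first i values of L1 and the first j values of L2. dp[i][j] = dp[i-1][j-1]+1 when the i-th and j-th values match, else max(dp[i-1][j], dp[i][j-1]).
    ·  5  4  6  3  8  6  4  4  8  5  4  8
 ·  0  0  0  0  0  0  0  0  0  0  0  0  0
 6  0  0  0  1  1  1  1  1  1  1  1  1  1
 6  0  0  0  1  1  1  2  2  2  2  2  2  2
 7  0  0  0  1  1  1  2  2  2  2  2  2  2
 4  0  0  1  1  1  1  2  3  3  3  3  3  3
 5  0  1  1  1  1  1  2  3  3  3  4  4  4
 8  0  1  1  1  1  2  2  3  3  4  4  4  5
 7  0  1  1  1  1  2  2  3  3  4  4  4  5
 8  0  1  1  1  1  2  2  3  3  4  4  4  5
 8  0  1  1  1  1  2  2  3  3  4  4  4  5
 5  0  1  1  1  1  2  2  3  3  4  5  5  5
 5  0  1  1  1  1  2  2  3  3  4  5  5  5
 3  0  1  1  1  2  2  2  3  3  4  5  5  5
dp[12][12] = 5. One LCS (by backtracking along matches): 6, 6, 4, 5, 8.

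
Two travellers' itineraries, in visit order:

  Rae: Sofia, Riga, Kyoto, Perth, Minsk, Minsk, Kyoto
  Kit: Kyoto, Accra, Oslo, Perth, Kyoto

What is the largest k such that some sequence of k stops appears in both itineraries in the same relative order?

Taking Kyoto at Rae[3]=Kit[1], Perth at Rae[4]=Kit[4], Kyoto at Rae[7]=Kit[5] gives a common subsequence of length 3. dp[7][5] = 3 confirms this is the maximum.

3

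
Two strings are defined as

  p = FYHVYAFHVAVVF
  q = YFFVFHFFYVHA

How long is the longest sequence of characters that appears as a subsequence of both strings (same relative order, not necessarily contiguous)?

6

One common subsequence of length 6: F at p[1]=q[3] → V at p[4]=q[4] → F at p[7]=q[5] → H at p[8]=q[6] → V at p[9]=q[10] → A at p[10]=q[12]. Since dp[13][12] = 6, nothing longer is possible.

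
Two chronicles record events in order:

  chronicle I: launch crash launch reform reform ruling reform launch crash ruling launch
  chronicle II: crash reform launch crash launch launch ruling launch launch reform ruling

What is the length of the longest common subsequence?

Taking launch [1,3], crash [2,4], launch [3,6], ruling [6,7], reform [7,10], ruling [10,11] gives a common subsequence of length 6. dp[11][11] = 6 confirms this is the maximum.

6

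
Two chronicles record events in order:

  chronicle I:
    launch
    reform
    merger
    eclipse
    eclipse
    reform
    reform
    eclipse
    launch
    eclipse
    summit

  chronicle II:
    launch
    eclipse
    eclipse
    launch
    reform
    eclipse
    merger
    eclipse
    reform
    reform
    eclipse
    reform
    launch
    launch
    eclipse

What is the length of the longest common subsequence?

Taking launch at chronicle I[1]=chronicle II[4] → reform at chronicle I[2]=chronicle II[5] → merger at chronicle I[3]=chronicle II[7] → eclipse at chronicle I[5]=chronicle II[8] → reform at chronicle I[6]=chronicle II[9] → reform at chronicle I[7]=chronicle II[10] → eclipse at chronicle I[8]=chronicle II[11] → launch at chronicle I[9]=chronicle II[14] → eclipse at chronicle I[10]=chronicle II[15] gives a common subsequence of length 9. Since dp[11][15] = 9, nothing longer is possible.

9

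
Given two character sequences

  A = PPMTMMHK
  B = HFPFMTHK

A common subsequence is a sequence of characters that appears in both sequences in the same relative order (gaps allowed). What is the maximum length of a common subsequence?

Pick P [1,3]; then M [3,5]; then T [4,6]; then H [7,7]; then K [8,8]; all 5 characters appear in both, in order. Since dp[8][8] = 5, nothing longer is possible.

5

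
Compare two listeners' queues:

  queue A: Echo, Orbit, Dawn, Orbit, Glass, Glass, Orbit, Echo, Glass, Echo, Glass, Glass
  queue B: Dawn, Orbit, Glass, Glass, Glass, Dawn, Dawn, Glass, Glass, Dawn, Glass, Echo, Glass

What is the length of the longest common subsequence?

7

Match Orbit (queue A #2, queue B #2) → Dawn (queue A #3, queue B #7) → Glass (queue A #5, queue B #8) → Glass (queue A #6, queue B #9) → Glass (queue A #9, queue B #11) → Echo (queue A #10, queue B #12) → Glass (queue A #12, queue B #13) — 7 songs in the same relative order in both. Since dp[12][13] = 7, nothing longer is possible.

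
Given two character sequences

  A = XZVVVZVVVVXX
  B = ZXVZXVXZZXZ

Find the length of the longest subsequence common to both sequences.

Match X at A[1]=B[2] → V at A[5]=B[3] → Z at A[6]=B[4] → V at A[10]=B[6] → X at A[11]=B[7] → X at A[12]=B[10] — 6 characters in the same relative order in both. The LCS DP gives dp[12][11] = 6, so this is optimal.

6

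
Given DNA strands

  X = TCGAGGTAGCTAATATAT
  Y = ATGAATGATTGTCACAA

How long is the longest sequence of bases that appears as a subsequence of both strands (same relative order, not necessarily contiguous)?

10

One common subsequence of length 10: T [1,2] → G [3,3] → A [4,5] → G [5,7] → G [6,11] → T [7,12] → A [8,14] → C [10,15] → A [15,16] → A [17,17]. dp[18][17] = 10 confirms this is the maximum.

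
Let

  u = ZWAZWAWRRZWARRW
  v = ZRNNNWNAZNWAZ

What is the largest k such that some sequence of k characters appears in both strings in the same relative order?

Match Z [1,1], then W [2,6], then A [3,8], then Z [4,9], then W [5,11], then A [6,12], then Z [10,13] — 7 characters in the same relative order in both. Since dp[15][13] = 7, nothing longer is possible.

7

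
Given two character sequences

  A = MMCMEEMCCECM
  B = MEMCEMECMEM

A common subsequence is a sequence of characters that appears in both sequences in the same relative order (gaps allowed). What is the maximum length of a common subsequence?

Taking M at A[1]=B[1], then M at A[2]=B[3], then C at A[3]=B[4], then M at A[4]=B[6], then E at A[5]=B[7], then M at A[7]=B[9], then E at A[10]=B[10], then M at A[12]=B[11] gives a common subsequence of length 8. dp[12][11] = 8 confirms this is the maximum.

8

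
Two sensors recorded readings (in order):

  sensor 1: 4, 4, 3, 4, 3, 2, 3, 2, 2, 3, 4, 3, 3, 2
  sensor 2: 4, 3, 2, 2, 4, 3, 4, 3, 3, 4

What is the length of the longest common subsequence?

8

One common subsequence of length 8: 4 (sensor 1 #4, sensor 2 #1), 3 (sensor 1 #5, sensor 2 #2), 2 (sensor 1 #6, sensor 2 #3), 2 (sensor 1 #8, sensor 2 #4), 3 (sensor 1 #10, sensor 2 #6), 4 (sensor 1 #11, sensor 2 #7), 3 (sensor 1 #12, sensor 2 #8), 3 (sensor 1 #13, sensor 2 #9), and the DP table's final entry dp[14][10] is also 8, so no common subsequence is longer.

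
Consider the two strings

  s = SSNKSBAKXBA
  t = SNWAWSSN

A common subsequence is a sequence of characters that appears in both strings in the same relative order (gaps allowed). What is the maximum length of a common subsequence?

3

Let dp[i][j] be the LCS length of the first i characters of s and the first j characters of t. dp[i][j] = dp[i-1][j-1]+1 when the i-th and j-th characters match, else max(dp[i-1][j], dp[i][j-1]).
    ·  S  N  W  A  W  S  S  N
 ·  0  0  0  0  0  0  0  0  0
 S  0  1  1  1  1  1  1  1  1
 S  0  1  1  1  1  1  2  2  2
 N  0  1  2  2  2  2  2  2  3
 K  0  1  2  2  2  2  2  2  3
 S  0  1  2  2  2  2  3  3  3
 B  0  1  2  2  2  2  3  3  3
 A  0  1  2  2  3  3  3  3  3
 K  0  1  2  2  3  3  3  3  3
 X  0  1  2  2  3  3  3  3  3
 B  0  1  2  2  3  3  3  3  3
 A  0  1  2  2  3  3  3  3  3
dp[11][8] = 3. One LCS (by backtracking along matches): SSN.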